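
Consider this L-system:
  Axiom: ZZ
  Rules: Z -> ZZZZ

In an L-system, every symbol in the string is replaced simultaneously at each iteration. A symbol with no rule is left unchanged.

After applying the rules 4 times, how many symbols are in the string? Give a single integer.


Answer: 512

Derivation:
Step 0: length = 2
Step 1: length = 8
Step 2: length = 32
Step 3: length = 128
Step 4: length = 512


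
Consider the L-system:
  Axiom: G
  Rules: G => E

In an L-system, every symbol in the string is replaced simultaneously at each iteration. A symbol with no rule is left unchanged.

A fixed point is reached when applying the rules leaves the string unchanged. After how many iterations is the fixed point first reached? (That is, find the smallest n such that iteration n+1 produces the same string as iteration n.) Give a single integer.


Answer: 1

Derivation:
Step 0: G
Step 1: E
Step 2: E  (unchanged — fixed point at step 1)


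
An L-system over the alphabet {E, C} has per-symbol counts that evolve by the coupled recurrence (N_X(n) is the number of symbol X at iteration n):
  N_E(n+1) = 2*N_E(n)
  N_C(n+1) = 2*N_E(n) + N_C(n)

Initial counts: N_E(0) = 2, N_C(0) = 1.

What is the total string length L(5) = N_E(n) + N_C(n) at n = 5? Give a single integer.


Step 0: N_E=2, N_C=1, L=3
Step 1: N_E=4, N_C=5, L=9
Step 2: N_E=8, N_C=13, L=21
Step 3: N_E=16, N_C=29, L=45
Step 4: N_E=32, N_C=61, L=93
Step 5: N_E=64, N_C=125, L=189

Answer: 189


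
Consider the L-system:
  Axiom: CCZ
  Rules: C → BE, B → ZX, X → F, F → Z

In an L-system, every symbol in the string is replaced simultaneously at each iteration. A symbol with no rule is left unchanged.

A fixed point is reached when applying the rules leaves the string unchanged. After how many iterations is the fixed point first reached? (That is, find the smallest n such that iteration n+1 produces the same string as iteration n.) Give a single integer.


Step 0: CCZ
Step 1: BEBEZ
Step 2: ZXEZXEZ
Step 3: ZFEZFEZ
Step 4: ZZEZZEZ
Step 5: ZZEZZEZ  (unchanged — fixed point at step 4)

Answer: 4


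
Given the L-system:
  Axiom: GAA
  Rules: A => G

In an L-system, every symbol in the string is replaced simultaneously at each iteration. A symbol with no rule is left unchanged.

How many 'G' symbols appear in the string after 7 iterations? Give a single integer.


Answer: 3

Derivation:
Step 0: GAA  (1 'G')
Step 1: GGG  (3 'G')
Step 2: GGG  (3 'G')
Step 3: GGG  (3 'G')
Step 4: GGG  (3 'G')
Step 5: GGG  (3 'G')
Step 6: GGG  (3 'G')
Step 7: GGG  (3 'G')


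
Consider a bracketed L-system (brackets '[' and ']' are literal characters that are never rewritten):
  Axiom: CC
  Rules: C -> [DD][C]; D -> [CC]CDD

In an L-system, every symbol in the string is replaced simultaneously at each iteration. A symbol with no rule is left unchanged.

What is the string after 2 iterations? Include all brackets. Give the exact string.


Answer: [[CC]CDD[CC]CDD][[DD][C]][[CC]CDD[CC]CDD][[DD][C]]

Derivation:
Step 0: CC
Step 1: [DD][C][DD][C]
Step 2: [[CC]CDD[CC]CDD][[DD][C]][[CC]CDD[CC]CDD][[DD][C]]


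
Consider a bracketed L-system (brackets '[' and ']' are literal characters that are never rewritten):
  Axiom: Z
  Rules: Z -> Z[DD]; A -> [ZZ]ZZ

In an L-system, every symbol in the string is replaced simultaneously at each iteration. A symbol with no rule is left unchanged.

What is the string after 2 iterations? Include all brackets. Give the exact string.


Step 0: Z
Step 1: Z[DD]
Step 2: Z[DD][DD]

Answer: Z[DD][DD]


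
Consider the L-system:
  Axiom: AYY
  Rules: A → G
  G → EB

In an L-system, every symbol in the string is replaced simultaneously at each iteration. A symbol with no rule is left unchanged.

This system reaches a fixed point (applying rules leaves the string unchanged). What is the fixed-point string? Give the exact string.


Step 0: AYY
Step 1: GYY
Step 2: EBYY
Step 3: EBYY  (unchanged — fixed point at step 2)

Answer: EBYY


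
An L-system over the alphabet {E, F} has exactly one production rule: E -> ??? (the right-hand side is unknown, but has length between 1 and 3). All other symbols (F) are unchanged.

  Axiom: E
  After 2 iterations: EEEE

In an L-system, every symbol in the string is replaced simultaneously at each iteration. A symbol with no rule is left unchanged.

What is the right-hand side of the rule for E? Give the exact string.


Answer: EE

Derivation:
Trying E -> EE:
  Step 0: E
  Step 1: EE
  Step 2: EEEE
Matches the given result.


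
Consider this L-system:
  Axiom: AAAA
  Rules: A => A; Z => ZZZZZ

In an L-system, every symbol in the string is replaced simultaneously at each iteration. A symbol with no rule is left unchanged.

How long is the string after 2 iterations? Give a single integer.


Step 0: length = 4
Step 1: length = 4
Step 2: length = 4

Answer: 4


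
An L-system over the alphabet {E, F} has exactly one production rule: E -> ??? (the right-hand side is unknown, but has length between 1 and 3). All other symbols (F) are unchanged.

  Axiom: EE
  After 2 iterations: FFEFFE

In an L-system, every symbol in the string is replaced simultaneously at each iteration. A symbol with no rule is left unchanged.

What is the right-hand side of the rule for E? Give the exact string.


Trying E -> FE:
  Step 0: EE
  Step 1: FEFE
  Step 2: FFEFFE
Matches the given result.

Answer: FE


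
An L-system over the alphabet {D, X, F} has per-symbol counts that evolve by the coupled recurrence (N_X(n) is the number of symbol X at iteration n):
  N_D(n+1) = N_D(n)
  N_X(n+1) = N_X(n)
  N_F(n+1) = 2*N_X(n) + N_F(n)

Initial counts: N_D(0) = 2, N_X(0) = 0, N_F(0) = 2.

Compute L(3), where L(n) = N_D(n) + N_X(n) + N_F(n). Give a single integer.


Step 0: N_D=2, N_X=0, N_F=2, L=4
Step 1: N_D=2, N_X=0, N_F=2, L=4
Step 2: N_D=2, N_X=0, N_F=2, L=4
Step 3: N_D=2, N_X=0, N_F=2, L=4

Answer: 4


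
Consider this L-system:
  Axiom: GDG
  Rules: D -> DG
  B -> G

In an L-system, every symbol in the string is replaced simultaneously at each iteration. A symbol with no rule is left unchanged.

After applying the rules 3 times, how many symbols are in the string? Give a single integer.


Answer: 6

Derivation:
Step 0: length = 3
Step 1: length = 4
Step 2: length = 5
Step 3: length = 6


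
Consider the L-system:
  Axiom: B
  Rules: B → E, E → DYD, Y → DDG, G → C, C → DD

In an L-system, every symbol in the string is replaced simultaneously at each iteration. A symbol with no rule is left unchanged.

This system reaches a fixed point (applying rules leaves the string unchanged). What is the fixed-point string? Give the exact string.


Answer: DDDDDD

Derivation:
Step 0: B
Step 1: E
Step 2: DYD
Step 3: DDDGD
Step 4: DDDCD
Step 5: DDDDDD
Step 6: DDDDDD  (unchanged — fixed point at step 5)


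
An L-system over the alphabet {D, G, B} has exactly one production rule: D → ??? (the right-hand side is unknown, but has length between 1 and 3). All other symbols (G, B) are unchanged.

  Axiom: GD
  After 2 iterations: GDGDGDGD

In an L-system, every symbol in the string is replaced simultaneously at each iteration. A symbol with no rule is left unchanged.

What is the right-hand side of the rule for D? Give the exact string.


Trying D → DGD:
  Step 0: GD
  Step 1: GDGD
  Step 2: GDGDGDGD
Matches the given result.

Answer: DGD


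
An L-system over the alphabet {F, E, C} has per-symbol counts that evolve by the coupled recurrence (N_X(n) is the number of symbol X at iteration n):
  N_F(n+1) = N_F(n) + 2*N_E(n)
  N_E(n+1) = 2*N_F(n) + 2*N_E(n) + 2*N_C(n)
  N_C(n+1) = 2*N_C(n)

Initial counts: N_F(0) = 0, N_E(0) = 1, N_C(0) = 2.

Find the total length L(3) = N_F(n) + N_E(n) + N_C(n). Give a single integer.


Answer: 170

Derivation:
Step 0: N_F=0, N_E=1, N_C=2, L=3
Step 1: N_F=2, N_E=6, N_C=4, L=12
Step 2: N_F=14, N_E=24, N_C=8, L=46
Step 3: N_F=62, N_E=92, N_C=16, L=170


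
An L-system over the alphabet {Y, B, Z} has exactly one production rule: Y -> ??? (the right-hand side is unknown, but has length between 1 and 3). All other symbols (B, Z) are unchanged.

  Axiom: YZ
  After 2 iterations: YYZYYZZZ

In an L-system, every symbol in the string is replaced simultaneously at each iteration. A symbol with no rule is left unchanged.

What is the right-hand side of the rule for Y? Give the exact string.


Answer: YYZ

Derivation:
Trying Y -> YYZ:
  Step 0: YZ
  Step 1: YYZZ
  Step 2: YYZYYZZZ
Matches the given result.


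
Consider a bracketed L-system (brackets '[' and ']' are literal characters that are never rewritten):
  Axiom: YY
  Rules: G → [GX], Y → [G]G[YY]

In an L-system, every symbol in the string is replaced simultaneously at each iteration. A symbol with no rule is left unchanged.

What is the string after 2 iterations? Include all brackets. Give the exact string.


Answer: [[GX]][GX][[G]G[YY][G]G[YY]][[GX]][GX][[G]G[YY][G]G[YY]]

Derivation:
Step 0: YY
Step 1: [G]G[YY][G]G[YY]
Step 2: [[GX]][GX][[G]G[YY][G]G[YY]][[GX]][GX][[G]G[YY][G]G[YY]]


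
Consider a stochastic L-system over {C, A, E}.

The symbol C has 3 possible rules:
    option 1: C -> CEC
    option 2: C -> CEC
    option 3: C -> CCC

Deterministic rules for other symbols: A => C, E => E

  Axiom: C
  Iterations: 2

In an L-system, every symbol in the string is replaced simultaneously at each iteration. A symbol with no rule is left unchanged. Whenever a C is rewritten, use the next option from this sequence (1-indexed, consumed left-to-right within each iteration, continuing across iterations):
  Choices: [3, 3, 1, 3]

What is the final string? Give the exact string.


Step 0: C
Step 1: CCC  (used choices [3])
Step 2: CCCCECCCC  (used choices [3, 1, 3])

Answer: CCCCECCCC


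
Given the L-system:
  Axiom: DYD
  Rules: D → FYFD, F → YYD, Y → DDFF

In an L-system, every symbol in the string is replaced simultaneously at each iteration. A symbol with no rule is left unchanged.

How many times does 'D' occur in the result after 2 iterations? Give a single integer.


Answer: 14

Derivation:
Step 0: DYD  (2 'D')
Step 1: FYFDDDFFFYFD  (4 'D')
Step 2: YYDDDFFYYDFYFDFYFDFYFDYYDYYDYYDDDFFYYDFYFD  (14 'D')


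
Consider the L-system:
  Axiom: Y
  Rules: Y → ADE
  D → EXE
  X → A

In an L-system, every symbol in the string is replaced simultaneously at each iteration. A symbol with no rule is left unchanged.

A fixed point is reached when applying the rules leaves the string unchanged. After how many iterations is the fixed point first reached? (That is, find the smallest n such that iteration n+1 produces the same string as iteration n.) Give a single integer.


Answer: 3

Derivation:
Step 0: Y
Step 1: ADE
Step 2: AEXEE
Step 3: AEAEE
Step 4: AEAEE  (unchanged — fixed point at step 3)


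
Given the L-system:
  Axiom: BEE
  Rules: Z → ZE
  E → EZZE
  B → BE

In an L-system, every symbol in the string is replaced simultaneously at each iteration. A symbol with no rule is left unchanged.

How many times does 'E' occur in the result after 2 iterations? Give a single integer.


Step 0: BEE  (2 'E')
Step 1: BEEZZEEZZE  (5 'E')
Step 2: BEEZZEEZZEZEZEEZZEEZZEZEZEEZZE  (15 'E')

Answer: 15


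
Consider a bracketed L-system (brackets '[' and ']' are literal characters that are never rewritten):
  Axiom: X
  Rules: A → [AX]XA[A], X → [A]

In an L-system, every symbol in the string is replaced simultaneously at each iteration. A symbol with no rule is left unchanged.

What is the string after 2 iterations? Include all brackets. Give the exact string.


Answer: [[AX]XA[A]]

Derivation:
Step 0: X
Step 1: [A]
Step 2: [[AX]XA[A]]


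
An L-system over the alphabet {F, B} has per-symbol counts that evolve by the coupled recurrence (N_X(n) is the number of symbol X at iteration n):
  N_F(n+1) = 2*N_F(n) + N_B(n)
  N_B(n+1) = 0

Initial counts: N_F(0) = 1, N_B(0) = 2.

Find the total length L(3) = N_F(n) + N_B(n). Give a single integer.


Step 0: N_F=1, N_B=2, L=3
Step 1: N_F=4, N_B=0, L=4
Step 2: N_F=8, N_B=0, L=8
Step 3: N_F=16, N_B=0, L=16

Answer: 16


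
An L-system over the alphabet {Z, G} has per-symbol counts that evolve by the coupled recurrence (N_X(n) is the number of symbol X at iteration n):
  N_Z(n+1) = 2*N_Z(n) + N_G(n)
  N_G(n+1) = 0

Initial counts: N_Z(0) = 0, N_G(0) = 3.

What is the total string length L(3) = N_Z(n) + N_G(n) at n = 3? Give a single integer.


Step 0: N_Z=0, N_G=3, L=3
Step 1: N_Z=3, N_G=0, L=3
Step 2: N_Z=6, N_G=0, L=6
Step 3: N_Z=12, N_G=0, L=12

Answer: 12


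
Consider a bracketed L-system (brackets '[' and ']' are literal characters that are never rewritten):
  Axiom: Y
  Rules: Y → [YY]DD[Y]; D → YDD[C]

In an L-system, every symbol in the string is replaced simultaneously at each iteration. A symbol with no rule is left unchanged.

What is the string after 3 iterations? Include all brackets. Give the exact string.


Step 0: Y
Step 1: [YY]DD[Y]
Step 2: [[YY]DD[Y][YY]DD[Y]]YDD[C]YDD[C][[YY]DD[Y]]
Step 3: [[[YY]DD[Y][YY]DD[Y]]YDD[C]YDD[C][[YY]DD[Y]][[YY]DD[Y][YY]DD[Y]]YDD[C]YDD[C][[YY]DD[Y]]][YY]DD[Y]YDD[C]YDD[C][C][YY]DD[Y]YDD[C]YDD[C][C][[[YY]DD[Y][YY]DD[Y]]YDD[C]YDD[C][[YY]DD[Y]]]

Answer: [[[YY]DD[Y][YY]DD[Y]]YDD[C]YDD[C][[YY]DD[Y]][[YY]DD[Y][YY]DD[Y]]YDD[C]YDD[C][[YY]DD[Y]]][YY]DD[Y]YDD[C]YDD[C][C][YY]DD[Y]YDD[C]YDD[C][C][[[YY]DD[Y][YY]DD[Y]]YDD[C]YDD[C][[YY]DD[Y]]]


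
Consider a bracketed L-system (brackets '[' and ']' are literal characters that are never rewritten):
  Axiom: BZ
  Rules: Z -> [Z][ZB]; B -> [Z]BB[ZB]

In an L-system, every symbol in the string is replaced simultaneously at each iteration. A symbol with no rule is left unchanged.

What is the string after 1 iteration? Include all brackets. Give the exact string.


Step 0: BZ
Step 1: [Z]BB[ZB][Z][ZB]

Answer: [Z]BB[ZB][Z][ZB]


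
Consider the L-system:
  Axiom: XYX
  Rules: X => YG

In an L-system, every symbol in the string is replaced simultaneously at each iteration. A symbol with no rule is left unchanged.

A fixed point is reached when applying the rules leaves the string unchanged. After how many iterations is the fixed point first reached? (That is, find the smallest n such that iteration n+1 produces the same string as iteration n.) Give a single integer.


Answer: 1

Derivation:
Step 0: XYX
Step 1: YGYYG
Step 2: YGYYG  (unchanged — fixed point at step 1)


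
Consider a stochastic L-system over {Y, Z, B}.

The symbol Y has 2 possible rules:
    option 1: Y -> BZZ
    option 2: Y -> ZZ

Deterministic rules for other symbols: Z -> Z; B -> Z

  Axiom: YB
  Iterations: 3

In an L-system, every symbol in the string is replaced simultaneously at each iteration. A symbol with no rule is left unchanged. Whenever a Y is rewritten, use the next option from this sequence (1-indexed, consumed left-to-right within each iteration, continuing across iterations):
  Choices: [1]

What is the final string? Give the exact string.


Step 0: YB
Step 1: BZZZ  (used choices [1])
Step 2: ZZZZ  (used choices [])
Step 3: ZZZZ  (used choices [])

Answer: ZZZZ


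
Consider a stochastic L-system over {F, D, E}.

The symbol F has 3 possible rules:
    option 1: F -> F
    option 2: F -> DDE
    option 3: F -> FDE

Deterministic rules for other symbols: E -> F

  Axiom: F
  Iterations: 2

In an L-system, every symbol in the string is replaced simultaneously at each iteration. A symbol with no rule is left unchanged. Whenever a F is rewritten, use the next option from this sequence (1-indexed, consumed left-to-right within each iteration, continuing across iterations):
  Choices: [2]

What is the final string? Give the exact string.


Answer: DDF

Derivation:
Step 0: F
Step 1: DDE  (used choices [2])
Step 2: DDF  (used choices [])


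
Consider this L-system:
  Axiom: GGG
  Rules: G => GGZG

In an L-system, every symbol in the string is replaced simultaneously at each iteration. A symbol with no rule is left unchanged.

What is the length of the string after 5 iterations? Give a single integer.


Step 0: length = 3
Step 1: length = 12
Step 2: length = 39
Step 3: length = 120
Step 4: length = 363
Step 5: length = 1092

Answer: 1092


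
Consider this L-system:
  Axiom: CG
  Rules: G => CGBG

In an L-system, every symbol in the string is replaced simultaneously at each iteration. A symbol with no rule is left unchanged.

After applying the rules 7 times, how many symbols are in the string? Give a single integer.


Answer: 383

Derivation:
Step 0: length = 2
Step 1: length = 5
Step 2: length = 11
Step 3: length = 23
Step 4: length = 47
Step 5: length = 95
Step 6: length = 191
Step 7: length = 383


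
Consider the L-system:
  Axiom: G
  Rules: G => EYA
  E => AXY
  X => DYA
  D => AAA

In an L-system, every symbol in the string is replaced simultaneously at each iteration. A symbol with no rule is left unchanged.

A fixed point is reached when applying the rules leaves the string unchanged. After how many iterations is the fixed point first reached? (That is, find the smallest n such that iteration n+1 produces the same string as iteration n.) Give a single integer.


Answer: 4

Derivation:
Step 0: G
Step 1: EYA
Step 2: AXYYA
Step 3: ADYAYYA
Step 4: AAAAYAYYA
Step 5: AAAAYAYYA  (unchanged — fixed point at step 4)


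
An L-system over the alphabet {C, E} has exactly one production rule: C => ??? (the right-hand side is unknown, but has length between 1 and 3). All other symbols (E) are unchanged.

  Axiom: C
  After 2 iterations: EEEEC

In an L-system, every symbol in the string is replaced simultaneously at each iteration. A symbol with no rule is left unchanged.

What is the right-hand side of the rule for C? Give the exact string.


Answer: EEC

Derivation:
Trying C => EEC:
  Step 0: C
  Step 1: EEC
  Step 2: EEEEC
Matches the given result.


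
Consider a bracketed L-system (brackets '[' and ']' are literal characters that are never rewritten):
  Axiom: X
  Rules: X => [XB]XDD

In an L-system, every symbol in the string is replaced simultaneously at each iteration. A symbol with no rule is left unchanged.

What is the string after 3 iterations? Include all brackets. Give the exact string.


Step 0: X
Step 1: [XB]XDD
Step 2: [[XB]XDDB][XB]XDDDD
Step 3: [[[XB]XDDB][XB]XDDDDB][[XB]XDDB][XB]XDDDDDD

Answer: [[[XB]XDDB][XB]XDDDDB][[XB]XDDB][XB]XDDDDDD


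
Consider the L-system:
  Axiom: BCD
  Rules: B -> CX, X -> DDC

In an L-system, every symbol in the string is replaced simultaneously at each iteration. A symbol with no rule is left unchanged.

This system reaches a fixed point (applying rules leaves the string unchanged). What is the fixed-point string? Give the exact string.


Step 0: BCD
Step 1: CXCD
Step 2: CDDCCD
Step 3: CDDCCD  (unchanged — fixed point at step 2)

Answer: CDDCCD


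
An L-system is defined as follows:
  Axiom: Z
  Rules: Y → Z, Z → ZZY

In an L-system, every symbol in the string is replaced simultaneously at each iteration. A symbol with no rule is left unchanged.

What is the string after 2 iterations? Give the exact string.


Step 0: Z
Step 1: ZZY
Step 2: ZZYZZYZ

Answer: ZZYZZYZ


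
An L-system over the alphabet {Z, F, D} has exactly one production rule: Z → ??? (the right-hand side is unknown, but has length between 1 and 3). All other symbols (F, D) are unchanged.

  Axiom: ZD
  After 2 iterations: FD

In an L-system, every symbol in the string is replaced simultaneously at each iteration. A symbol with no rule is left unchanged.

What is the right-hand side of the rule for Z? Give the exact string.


Trying Z → F:
  Step 0: ZD
  Step 1: FD
  Step 2: FD
Matches the given result.

Answer: F


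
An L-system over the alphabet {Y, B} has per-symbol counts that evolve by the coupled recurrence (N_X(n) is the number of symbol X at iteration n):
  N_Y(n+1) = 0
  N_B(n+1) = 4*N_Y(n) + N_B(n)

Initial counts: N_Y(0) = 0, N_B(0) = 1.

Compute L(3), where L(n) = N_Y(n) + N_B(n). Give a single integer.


Answer: 1

Derivation:
Step 0: N_Y=0, N_B=1, L=1
Step 1: N_Y=0, N_B=1, L=1
Step 2: N_Y=0, N_B=1, L=1
Step 3: N_Y=0, N_B=1, L=1


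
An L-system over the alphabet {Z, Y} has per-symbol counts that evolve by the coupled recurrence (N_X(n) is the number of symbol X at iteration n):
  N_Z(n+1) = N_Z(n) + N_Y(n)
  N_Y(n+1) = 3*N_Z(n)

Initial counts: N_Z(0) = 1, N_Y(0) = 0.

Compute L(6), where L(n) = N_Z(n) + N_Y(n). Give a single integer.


Step 0: N_Z=1, N_Y=0, L=1
Step 1: N_Z=1, N_Y=3, L=4
Step 2: N_Z=4, N_Y=3, L=7
Step 3: N_Z=7, N_Y=12, L=19
Step 4: N_Z=19, N_Y=21, L=40
Step 5: N_Z=40, N_Y=57, L=97
Step 6: N_Z=97, N_Y=120, L=217

Answer: 217


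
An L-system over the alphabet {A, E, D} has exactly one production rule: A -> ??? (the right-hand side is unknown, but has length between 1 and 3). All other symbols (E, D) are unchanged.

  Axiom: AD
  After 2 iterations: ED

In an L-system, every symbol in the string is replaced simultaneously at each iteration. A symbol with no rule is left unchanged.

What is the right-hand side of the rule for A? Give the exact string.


Answer: E

Derivation:
Trying A -> E:
  Step 0: AD
  Step 1: ED
  Step 2: ED
Matches the given result.


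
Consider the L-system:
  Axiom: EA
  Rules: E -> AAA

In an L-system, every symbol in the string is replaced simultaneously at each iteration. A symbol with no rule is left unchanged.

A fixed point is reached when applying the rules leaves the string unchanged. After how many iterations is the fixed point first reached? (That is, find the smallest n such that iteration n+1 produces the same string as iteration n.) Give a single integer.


Answer: 1

Derivation:
Step 0: EA
Step 1: AAAA
Step 2: AAAA  (unchanged — fixed point at step 1)


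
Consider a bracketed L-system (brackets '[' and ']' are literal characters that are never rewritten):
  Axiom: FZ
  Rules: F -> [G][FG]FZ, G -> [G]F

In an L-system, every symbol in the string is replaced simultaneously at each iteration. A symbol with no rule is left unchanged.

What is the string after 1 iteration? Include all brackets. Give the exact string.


Step 0: FZ
Step 1: [G][FG]FZZ

Answer: [G][FG]FZZ


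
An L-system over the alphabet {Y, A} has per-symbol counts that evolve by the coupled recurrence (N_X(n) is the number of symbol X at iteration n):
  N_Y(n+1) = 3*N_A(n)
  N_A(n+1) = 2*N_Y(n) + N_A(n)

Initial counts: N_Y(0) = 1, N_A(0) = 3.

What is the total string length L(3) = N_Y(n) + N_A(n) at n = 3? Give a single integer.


Answer: 122

Derivation:
Step 0: N_Y=1, N_A=3, L=4
Step 1: N_Y=9, N_A=5, L=14
Step 2: N_Y=15, N_A=23, L=38
Step 3: N_Y=69, N_A=53, L=122


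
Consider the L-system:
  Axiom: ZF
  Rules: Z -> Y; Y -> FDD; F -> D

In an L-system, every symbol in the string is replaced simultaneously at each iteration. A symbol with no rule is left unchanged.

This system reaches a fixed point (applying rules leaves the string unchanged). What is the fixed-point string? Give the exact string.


Answer: DDDD

Derivation:
Step 0: ZF
Step 1: YD
Step 2: FDDD
Step 3: DDDD
Step 4: DDDD  (unchanged — fixed point at step 3)


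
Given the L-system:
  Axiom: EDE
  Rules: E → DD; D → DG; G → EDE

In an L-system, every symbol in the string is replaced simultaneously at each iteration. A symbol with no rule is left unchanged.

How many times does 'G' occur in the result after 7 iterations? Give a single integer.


Step 0: length=3, 'G' count=0
Step 1: length=6, 'G' count=1
Step 2: length=13, 'G' count=5
Step 3: length=31, 'G' count=6
Step 4: length=68, 'G' count=15
Step 5: length=151, 'G' count=41
Step 6: length=343, 'G' count=80
Step 7: length=766, 'G' count=181
Final string: DGEDEDDDGDDDGDGDGEDEDGDGDGEDEDGEDEDGEDEDDDGDDDGEDEDGEDEDGEDEDDDGDDDGEDEDDDGDDDGEDEDDDGDDDGDGDGEDEDGDGDGEDEDDDGDDDGEDEDDDGDDDGEDEDDDGDDDGDGDGEDEDGDGDGEDEDGEDEDGEDEDDDGDDDGEDEDGEDEDGEDEDDDGDDDGEDEDDDGDDDGEDEDDDGDDDGDGDGEDEDGDGDGEDEDDDGDDDGEDEDDDGDDDGEDEDDDGDDDGDGDGEDEDGDGDGEDEDGEDEDGEDEDDDGDDDGEDEDGEDEDGEDEDDDGDDDGEDEDDDGDDDGEDEDDDGDDDGDGDGEDEDGDGDGEDEDDDGDDDGEDEDDDGDDDGEDEDDDGDDDGDGDGEDEDGDGDGEDEDDDGDDDGDGDGEDEDGDGDGEDEDDDGDDDGDGDGEDEDGDGDGEDEDGEDEDGEDEDDDGDDDGEDEDGEDEDGEDEDDDGDDDGDGDGEDEDGDGDGEDEDDDGDDDGDGDGEDEDGDGDGEDEDDDGDDDGDGDGEDEDGDGDGEDEDGEDEDGEDEDDDGDDDGEDEDGEDEDGEDEDDDGDDDGEDEDDDGDDDGEDEDDDGDDDGDGDGEDEDGDGDGEDEDDDGDDDGEDEDDDGDDDGEDEDDDGDDDGDGDGEDEDGDGDGEDEDGEDEDGEDEDDDGDDDGEDEDGEDEDGEDEDDDGDDDGEDEDDDGDDDGEDEDDDGDDDGDGDGEDEDGDGDGEDEDDDGDDDGEDEDDDGDD

Answer: 181


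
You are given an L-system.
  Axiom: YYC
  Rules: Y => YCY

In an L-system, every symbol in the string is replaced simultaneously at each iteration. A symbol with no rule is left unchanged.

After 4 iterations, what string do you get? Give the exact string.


Answer: YCYCYCYCYCYCYCYCYCYCYCYCYCYCYCYYCYCYCYCYCYCYCYCYCYCYCYCYCYCYCYC

Derivation:
Step 0: YYC
Step 1: YCYYCYC
Step 2: YCYCYCYYCYCYCYC
Step 3: YCYCYCYCYCYCYCYYCYCYCYCYCYCYCYC
Step 4: YCYCYCYCYCYCYCYCYCYCYCYCYCYCYCYYCYCYCYCYCYCYCYCYCYCYCYCYCYCYCYC


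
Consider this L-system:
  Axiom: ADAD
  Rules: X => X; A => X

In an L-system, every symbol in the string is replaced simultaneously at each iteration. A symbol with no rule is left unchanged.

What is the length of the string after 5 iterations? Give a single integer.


Answer: 4

Derivation:
Step 0: length = 4
Step 1: length = 4
Step 2: length = 4
Step 3: length = 4
Step 4: length = 4
Step 5: length = 4


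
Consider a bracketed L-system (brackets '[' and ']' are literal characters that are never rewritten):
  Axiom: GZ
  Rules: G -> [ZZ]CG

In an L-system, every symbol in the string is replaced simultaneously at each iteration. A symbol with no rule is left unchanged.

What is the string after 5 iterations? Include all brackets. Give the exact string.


Step 0: GZ
Step 1: [ZZ]CGZ
Step 2: [ZZ]C[ZZ]CGZ
Step 3: [ZZ]C[ZZ]C[ZZ]CGZ
Step 4: [ZZ]C[ZZ]C[ZZ]C[ZZ]CGZ
Step 5: [ZZ]C[ZZ]C[ZZ]C[ZZ]C[ZZ]CGZ

Answer: [ZZ]C[ZZ]C[ZZ]C[ZZ]C[ZZ]CGZ


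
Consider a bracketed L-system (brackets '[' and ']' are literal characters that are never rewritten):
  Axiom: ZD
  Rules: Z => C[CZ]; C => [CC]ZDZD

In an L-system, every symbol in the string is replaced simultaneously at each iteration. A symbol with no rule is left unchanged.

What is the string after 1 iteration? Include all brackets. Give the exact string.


Answer: C[CZ]D

Derivation:
Step 0: ZD
Step 1: C[CZ]D


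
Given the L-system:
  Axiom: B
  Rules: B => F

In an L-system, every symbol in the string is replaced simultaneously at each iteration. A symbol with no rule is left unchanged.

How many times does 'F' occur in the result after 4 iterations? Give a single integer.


Answer: 1

Derivation:
Step 0: B  (0 'F')
Step 1: F  (1 'F')
Step 2: F  (1 'F')
Step 3: F  (1 'F')
Step 4: F  (1 'F')


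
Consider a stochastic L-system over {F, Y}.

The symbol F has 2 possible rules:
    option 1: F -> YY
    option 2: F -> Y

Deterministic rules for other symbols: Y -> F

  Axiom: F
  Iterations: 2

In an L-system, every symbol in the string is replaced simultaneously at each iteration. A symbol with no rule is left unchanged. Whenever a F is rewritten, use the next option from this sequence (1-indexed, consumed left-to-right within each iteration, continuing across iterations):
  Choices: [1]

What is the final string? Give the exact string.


Step 0: F
Step 1: YY  (used choices [1])
Step 2: FF  (used choices [])

Answer: FF


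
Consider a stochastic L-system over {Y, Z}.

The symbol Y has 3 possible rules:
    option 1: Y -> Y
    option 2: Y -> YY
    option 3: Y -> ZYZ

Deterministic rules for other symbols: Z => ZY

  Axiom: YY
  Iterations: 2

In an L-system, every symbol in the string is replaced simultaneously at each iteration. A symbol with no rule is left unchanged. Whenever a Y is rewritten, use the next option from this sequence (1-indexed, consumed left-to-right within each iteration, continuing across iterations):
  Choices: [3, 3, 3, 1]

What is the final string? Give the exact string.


Answer: ZYZYZZYZYYZY

Derivation:
Step 0: YY
Step 1: ZYZZYZ  (used choices [3, 3])
Step 2: ZYZYZZYZYYZY  (used choices [3, 1])


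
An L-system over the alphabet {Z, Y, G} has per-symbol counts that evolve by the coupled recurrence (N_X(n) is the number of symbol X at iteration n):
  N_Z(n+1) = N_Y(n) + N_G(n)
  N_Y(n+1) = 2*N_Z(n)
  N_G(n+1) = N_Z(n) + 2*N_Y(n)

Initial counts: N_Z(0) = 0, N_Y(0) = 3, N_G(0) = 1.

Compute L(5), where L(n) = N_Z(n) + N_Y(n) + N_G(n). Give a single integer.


Step 0: N_Z=0, N_Y=3, N_G=1, L=4
Step 1: N_Z=4, N_Y=0, N_G=6, L=10
Step 2: N_Z=6, N_Y=8, N_G=4, L=18
Step 3: N_Z=12, N_Y=12, N_G=22, L=46
Step 4: N_Z=34, N_Y=24, N_G=36, L=94
Step 5: N_Z=60, N_Y=68, N_G=82, L=210

Answer: 210


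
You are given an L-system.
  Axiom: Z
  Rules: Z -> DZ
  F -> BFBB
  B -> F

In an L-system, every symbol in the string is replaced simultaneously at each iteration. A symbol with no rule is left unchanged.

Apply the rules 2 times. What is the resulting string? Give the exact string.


Step 0: Z
Step 1: DZ
Step 2: DDZ

Answer: DDZ


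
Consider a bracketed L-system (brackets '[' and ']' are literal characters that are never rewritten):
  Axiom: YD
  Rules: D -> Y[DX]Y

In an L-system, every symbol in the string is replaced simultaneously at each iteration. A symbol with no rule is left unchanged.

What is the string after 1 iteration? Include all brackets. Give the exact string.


Answer: YY[DX]Y

Derivation:
Step 0: YD
Step 1: YY[DX]Y


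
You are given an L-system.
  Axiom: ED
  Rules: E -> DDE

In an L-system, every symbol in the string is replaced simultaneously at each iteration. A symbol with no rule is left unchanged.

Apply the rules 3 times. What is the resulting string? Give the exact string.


Answer: DDDDDDED

Derivation:
Step 0: ED
Step 1: DDED
Step 2: DDDDED
Step 3: DDDDDDED


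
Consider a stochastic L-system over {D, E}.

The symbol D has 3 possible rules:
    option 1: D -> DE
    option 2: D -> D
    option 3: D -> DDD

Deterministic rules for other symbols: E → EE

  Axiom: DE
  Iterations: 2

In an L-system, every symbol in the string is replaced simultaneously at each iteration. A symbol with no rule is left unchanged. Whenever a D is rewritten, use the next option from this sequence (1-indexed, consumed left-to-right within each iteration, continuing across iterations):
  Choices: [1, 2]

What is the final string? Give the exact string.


Step 0: DE
Step 1: DEEE  (used choices [1])
Step 2: DEEEEEE  (used choices [2])

Answer: DEEEEEE


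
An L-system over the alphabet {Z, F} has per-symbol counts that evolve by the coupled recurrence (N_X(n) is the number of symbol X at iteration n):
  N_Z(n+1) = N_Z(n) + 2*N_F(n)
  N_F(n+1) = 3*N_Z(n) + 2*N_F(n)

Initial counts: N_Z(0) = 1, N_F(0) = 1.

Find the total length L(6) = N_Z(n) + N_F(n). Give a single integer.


Answer: 8192

Derivation:
Step 0: N_Z=1, N_F=1, L=2
Step 1: N_Z=3, N_F=5, L=8
Step 2: N_Z=13, N_F=19, L=32
Step 3: N_Z=51, N_F=77, L=128
Step 4: N_Z=205, N_F=307, L=512
Step 5: N_Z=819, N_F=1229, L=2048
Step 6: N_Z=3277, N_F=4915, L=8192


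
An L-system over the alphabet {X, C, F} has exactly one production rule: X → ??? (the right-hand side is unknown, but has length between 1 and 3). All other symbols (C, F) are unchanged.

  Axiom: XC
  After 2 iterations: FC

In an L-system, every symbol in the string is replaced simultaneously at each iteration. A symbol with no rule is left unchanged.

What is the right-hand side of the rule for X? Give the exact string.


Trying X → F:
  Step 0: XC
  Step 1: FC
  Step 2: FC
Matches the given result.

Answer: F


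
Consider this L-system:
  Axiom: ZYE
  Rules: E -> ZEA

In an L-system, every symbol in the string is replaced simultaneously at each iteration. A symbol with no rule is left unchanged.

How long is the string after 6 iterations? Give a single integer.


Answer: 15

Derivation:
Step 0: length = 3
Step 1: length = 5
Step 2: length = 7
Step 3: length = 9
Step 4: length = 11
Step 5: length = 13
Step 6: length = 15


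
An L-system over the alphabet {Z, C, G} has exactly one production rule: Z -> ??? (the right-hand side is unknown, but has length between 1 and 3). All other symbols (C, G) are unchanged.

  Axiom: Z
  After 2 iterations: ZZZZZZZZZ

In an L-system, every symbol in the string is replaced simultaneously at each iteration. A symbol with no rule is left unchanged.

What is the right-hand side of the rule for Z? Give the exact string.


Trying Z -> ZZZ:
  Step 0: Z
  Step 1: ZZZ
  Step 2: ZZZZZZZZZ
Matches the given result.

Answer: ZZZ


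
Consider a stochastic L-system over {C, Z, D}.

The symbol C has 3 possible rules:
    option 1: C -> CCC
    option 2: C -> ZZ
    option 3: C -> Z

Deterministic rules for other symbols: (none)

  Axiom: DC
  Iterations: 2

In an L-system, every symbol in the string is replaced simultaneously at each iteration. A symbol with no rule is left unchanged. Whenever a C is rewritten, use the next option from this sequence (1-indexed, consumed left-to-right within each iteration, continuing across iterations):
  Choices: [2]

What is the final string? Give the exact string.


Step 0: DC
Step 1: DZZ  (used choices [2])
Step 2: DZZ  (used choices [])

Answer: DZZ


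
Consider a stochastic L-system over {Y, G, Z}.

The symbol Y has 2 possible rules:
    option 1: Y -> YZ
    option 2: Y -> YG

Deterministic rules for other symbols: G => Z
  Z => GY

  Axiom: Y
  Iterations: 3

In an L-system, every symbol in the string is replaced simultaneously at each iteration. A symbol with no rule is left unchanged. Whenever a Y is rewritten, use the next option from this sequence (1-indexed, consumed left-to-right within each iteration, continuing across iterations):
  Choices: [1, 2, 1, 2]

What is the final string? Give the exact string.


Answer: YZZZYG

Derivation:
Step 0: Y
Step 1: YZ  (used choices [1])
Step 2: YGGY  (used choices [2])
Step 3: YZZZYG  (used choices [1, 2])


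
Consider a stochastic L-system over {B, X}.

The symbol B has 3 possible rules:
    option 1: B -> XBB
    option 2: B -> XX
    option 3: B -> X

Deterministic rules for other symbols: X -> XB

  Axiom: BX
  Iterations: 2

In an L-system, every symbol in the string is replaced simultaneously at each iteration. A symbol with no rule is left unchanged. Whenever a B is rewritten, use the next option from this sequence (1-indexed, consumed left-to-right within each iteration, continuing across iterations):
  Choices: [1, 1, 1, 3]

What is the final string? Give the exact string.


Answer: XBXBBXBBXBX

Derivation:
Step 0: BX
Step 1: XBBXB  (used choices [1])
Step 2: XBXBBXBBXBX  (used choices [1, 1, 3])


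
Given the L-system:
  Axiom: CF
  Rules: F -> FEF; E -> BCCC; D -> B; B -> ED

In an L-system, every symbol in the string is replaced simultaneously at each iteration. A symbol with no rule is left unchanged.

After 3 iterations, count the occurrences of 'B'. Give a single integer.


Answer: 2

Derivation:
Step 0: CF  (0 'B')
Step 1: CFEF  (0 'B')
Step 2: CFEFBCCCFEF  (1 'B')
Step 3: CFEFBCCCFEFEDCCCFEFBCCCFEF  (2 'B')


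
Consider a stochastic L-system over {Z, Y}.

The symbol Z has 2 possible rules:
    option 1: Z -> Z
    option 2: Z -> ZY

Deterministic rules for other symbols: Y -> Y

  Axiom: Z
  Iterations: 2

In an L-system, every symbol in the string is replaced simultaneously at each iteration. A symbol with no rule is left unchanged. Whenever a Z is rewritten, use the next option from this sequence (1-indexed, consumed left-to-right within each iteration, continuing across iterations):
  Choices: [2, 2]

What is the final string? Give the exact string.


Step 0: Z
Step 1: ZY  (used choices [2])
Step 2: ZYY  (used choices [2])

Answer: ZYY


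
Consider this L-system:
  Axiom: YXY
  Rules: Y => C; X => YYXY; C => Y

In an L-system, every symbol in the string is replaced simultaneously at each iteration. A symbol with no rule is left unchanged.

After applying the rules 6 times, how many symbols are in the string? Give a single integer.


Answer: 21

Derivation:
Step 0: length = 3
Step 1: length = 6
Step 2: length = 9
Step 3: length = 12
Step 4: length = 15
Step 5: length = 18
Step 6: length = 21


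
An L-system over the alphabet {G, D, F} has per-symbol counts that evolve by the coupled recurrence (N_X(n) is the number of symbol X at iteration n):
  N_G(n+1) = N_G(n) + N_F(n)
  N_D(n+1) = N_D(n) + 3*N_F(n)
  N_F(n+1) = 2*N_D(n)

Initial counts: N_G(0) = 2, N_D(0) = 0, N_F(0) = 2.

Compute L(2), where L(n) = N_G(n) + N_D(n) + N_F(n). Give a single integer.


Step 0: N_G=2, N_D=0, N_F=2, L=4
Step 1: N_G=4, N_D=6, N_F=0, L=10
Step 2: N_G=4, N_D=6, N_F=12, L=22

Answer: 22


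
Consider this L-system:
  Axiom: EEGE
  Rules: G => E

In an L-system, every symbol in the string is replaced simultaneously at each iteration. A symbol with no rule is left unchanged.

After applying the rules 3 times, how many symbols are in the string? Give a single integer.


Step 0: length = 4
Step 1: length = 4
Step 2: length = 4
Step 3: length = 4

Answer: 4


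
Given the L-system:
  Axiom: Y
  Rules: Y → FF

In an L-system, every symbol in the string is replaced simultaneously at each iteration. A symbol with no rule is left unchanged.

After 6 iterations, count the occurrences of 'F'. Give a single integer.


Answer: 2

Derivation:
Step 0: Y  (0 'F')
Step 1: FF  (2 'F')
Step 2: FF  (2 'F')
Step 3: FF  (2 'F')
Step 4: FF  (2 'F')
Step 5: FF  (2 'F')
Step 6: FF  (2 'F')


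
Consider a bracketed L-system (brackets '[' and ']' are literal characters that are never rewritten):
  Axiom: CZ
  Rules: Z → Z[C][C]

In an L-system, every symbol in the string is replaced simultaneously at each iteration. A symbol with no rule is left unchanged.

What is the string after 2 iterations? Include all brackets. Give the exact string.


Answer: CZ[C][C][C][C]

Derivation:
Step 0: CZ
Step 1: CZ[C][C]
Step 2: CZ[C][C][C][C]


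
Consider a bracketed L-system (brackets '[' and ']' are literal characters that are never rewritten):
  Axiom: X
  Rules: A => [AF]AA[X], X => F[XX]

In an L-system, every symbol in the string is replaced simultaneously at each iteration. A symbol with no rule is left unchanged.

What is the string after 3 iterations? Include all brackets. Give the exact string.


Step 0: X
Step 1: F[XX]
Step 2: F[F[XX]F[XX]]
Step 3: F[F[F[XX]F[XX]]F[F[XX]F[XX]]]

Answer: F[F[F[XX]F[XX]]F[F[XX]F[XX]]]


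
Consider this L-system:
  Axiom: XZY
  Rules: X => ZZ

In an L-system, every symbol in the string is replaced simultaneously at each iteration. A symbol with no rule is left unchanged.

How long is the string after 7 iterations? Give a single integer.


Answer: 4

Derivation:
Step 0: length = 3
Step 1: length = 4
Step 2: length = 4
Step 3: length = 4
Step 4: length = 4
Step 5: length = 4
Step 6: length = 4
Step 7: length = 4


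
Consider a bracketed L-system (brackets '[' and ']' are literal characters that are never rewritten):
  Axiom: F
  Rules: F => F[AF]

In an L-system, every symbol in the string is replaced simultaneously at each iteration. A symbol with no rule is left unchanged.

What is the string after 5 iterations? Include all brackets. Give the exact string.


Step 0: F
Step 1: F[AF]
Step 2: F[AF][AF[AF]]
Step 3: F[AF][AF[AF]][AF[AF][AF[AF]]]
Step 4: F[AF][AF[AF]][AF[AF][AF[AF]]][AF[AF][AF[AF]][AF[AF][AF[AF]]]]
Step 5: F[AF][AF[AF]][AF[AF][AF[AF]]][AF[AF][AF[AF]][AF[AF][AF[AF]]]][AF[AF][AF[AF]][AF[AF][AF[AF]]][AF[AF][AF[AF]][AF[AF][AF[AF]]]]]

Answer: F[AF][AF[AF]][AF[AF][AF[AF]]][AF[AF][AF[AF]][AF[AF][AF[AF]]]][AF[AF][AF[AF]][AF[AF][AF[AF]]][AF[AF][AF[AF]][AF[AF][AF[AF]]]]]


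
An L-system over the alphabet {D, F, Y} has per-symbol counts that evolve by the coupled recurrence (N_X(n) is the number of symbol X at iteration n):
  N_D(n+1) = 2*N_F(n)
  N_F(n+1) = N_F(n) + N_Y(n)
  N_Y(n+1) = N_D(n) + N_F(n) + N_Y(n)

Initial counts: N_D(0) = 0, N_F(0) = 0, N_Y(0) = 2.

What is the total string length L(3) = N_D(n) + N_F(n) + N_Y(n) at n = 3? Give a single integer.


Answer: 28

Derivation:
Step 0: N_D=0, N_F=0, N_Y=2, L=2
Step 1: N_D=0, N_F=2, N_Y=2, L=4
Step 2: N_D=4, N_F=4, N_Y=4, L=12
Step 3: N_D=8, N_F=8, N_Y=12, L=28
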